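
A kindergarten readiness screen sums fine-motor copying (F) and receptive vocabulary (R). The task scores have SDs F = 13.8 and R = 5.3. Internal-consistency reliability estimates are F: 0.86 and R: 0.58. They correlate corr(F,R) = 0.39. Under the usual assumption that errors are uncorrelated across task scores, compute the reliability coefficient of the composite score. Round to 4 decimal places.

Var(F+R) = 13.8² + 5.3² + 2·[13.8·5.3·0.39] = 218.53 + 57.0492 = 275.579.
With uncorrelated errors the cross-covariances are all true-score covariance, so they carry over unchanged; only the diagonal terms shrink to ρᵢσᵢ².
True-score variance = [13.8²·0.86 + 5.3²·0.58] + 57.0492 = 180.071 + 57.0492 = 237.12.
Reliability = 237.12 / 275.579 = 0.8604.

0.8604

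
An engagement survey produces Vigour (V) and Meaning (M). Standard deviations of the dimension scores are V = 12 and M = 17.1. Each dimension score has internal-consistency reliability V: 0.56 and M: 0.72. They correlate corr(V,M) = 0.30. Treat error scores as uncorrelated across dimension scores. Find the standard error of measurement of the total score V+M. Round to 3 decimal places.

12.051

Var(total) = 436.41 + 123.12 = 559.53.
True-score variance = 291.175 + 123.12 = 414.295, so reliability = 0.7404.
Error variance = 559.53 − 414.295 = 145.235; SEM = √145.235 = 12.051.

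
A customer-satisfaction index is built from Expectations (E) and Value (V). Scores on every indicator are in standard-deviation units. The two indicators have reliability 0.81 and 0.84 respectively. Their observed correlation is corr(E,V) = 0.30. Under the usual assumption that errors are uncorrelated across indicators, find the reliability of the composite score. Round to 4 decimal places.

Var(E+V) = 2 + 2·[0.30] = 2 + 0.6 = 2.6.
With uncorrelated errors the cross-covariances are all true-score covariance, so they carry over unchanged; only the diagonal terms shrink to ρᵢσᵢ².
True-score variance = [0.81 + 0.84] + 0.6 = 1.65 + 0.6 = 2.25.
Reliability = 2.25 / 2.6 = 0.8654.

0.8654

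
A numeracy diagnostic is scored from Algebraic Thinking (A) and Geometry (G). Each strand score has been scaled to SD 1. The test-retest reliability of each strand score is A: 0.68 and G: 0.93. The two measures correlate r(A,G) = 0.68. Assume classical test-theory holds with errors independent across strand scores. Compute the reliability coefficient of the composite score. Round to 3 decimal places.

Var(A+G) = 2 + 2·[0.68] = 2 + 1.36 = 3.36.
Because errors are independent across components, Cov(Tᵢ,Tⱼ) = Cov(Xᵢ,Xⱼ); the off-diagonal part of the true-score variance is the same as above.
True-score variance = [0.68 + 0.93] + 1.36 = 1.61 + 1.36 = 2.97.
Reliability = 2.97 / 3.36 = 0.884.

0.884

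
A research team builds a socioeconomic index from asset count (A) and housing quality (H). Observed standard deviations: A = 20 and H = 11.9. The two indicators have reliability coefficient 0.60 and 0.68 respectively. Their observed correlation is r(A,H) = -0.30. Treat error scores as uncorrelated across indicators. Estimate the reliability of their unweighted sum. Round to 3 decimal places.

0.485

Var(A+H) = 20² + 11.9² + 2·[20·11.9·(-0.30)] = 541.61 − 142.8 = 398.81.
With uncorrelated errors the cross-covariances are all true-score covariance, so they carry over unchanged; only the diagonal terms shrink to ρᵢσᵢ².
True-score variance = [20²·0.60 + 11.9²·0.68] − 142.8 = 336.295 − 142.8 = 193.495.
Reliability = 193.495 / 398.81 = 0.485.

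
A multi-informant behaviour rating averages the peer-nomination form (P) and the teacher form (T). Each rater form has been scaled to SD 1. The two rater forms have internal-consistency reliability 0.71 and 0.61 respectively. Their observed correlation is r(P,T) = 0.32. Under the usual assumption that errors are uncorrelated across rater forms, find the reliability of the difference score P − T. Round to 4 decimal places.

0.5000

Var(P−T) = 1 + 1 − 2·0.32 = 2 − 0.64 = 1.36.
Because errors are independent across components, Cov(Tᵢ,Tⱼ) = Cov(Xᵢ,Xⱼ); the off-diagonal part of the true-score variance is the same as above.
True-score variance = [0.71 + 0.61] − 0.64 = 1.32 − 0.64 = 0.68.
Reliability = 0.68 / 1.36 = 0.5000.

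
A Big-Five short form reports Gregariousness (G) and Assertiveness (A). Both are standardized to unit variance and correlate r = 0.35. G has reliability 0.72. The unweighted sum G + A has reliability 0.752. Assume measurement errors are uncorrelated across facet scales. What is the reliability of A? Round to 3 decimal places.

0.610

Var(G+A) = 2 + 2·0.35 = 2.700.
True-score variance = ρ_G + ρ_A + 2·0.35, so 0.752 = (0.72 + ρ_A + 0.70) / 2.700.
ρ_A = 0.752·2.700 − 0.72 − 0.70 = 0.610.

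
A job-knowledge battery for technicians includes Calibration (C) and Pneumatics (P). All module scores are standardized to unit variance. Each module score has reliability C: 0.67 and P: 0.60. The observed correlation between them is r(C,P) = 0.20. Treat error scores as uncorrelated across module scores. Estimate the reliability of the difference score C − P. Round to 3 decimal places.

Var(C−P) = 1 + 1 − 2·0.20 = 2 − 0.4 = 1.6.
Because errors are independent across components, Cov(Tᵢ,Tⱼ) = Cov(Xᵢ,Xⱼ); the off-diagonal part of the true-score variance is the same as above.
True-score variance = [0.67 + 0.60] − 0.4 = 1.27 − 0.4 = 0.87.
Reliability = 0.87 / 1.6 = 0.544.

0.544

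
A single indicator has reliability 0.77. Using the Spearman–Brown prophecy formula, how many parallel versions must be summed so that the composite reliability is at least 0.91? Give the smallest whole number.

k ≥ ρ*(1−ρ₁)/(ρ₁(1−ρ*)) = 0.91·0.23 / (0.77·0.09) = 3.020.
Smallest integer k = 4.

4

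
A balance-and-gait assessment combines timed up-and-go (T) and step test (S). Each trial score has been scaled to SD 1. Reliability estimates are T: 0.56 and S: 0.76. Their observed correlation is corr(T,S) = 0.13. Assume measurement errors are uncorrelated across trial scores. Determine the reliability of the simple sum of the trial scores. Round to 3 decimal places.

0.699

Var(T+S) = 2 + 2·[0.13] = 2 + 0.26 = 2.26.
Under uncorrelated errors the observed covariances equal the true-score covariances, so only the own-variance terms attenuate.
True-score variance = [0.56 + 0.76] + 0.26 = 1.32 + 0.26 = 1.58.
Reliability = 1.58 / 2.26 = 0.699.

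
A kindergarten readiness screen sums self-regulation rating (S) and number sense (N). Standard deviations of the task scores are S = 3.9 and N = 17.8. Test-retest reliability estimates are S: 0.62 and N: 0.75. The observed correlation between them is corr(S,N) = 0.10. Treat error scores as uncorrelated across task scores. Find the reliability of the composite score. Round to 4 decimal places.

Var(S+N) = 3.9² + 17.8² + 2·[3.9·17.8·0.10] = 332.05 + 13.884 = 345.934.
Under uncorrelated errors the observed covariances equal the true-score covariances, so only the own-variance terms attenuate.
True-score variance = [3.9²·0.62 + 17.8²·0.75] + 13.884 = 247.06 + 13.884 = 260.944.
Reliability = 260.944 / 345.934 = 0.7543.

0.7543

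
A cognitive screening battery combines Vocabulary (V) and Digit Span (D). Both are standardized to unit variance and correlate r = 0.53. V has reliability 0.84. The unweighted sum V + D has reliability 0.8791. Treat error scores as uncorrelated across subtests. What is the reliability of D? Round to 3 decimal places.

Var(V+D) = 2 + 2·0.53 = 3.060.
True-score variance = ρ_V + ρ_D + 2·0.53, so 0.8791 = (0.84 + ρ_D + 1.06) / 3.060.
ρ_D = 0.8791·3.060 − 0.84 − 1.06 = 0.790.

0.790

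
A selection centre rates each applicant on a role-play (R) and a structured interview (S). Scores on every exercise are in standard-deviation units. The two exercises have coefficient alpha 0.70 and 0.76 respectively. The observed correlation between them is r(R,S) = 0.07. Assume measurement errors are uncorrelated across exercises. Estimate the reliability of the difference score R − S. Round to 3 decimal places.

0.710

Var(R−S) = 1 + 1 − 2·0.07 = 2 − 0.14 = 1.86.
With uncorrelated errors the cross-covariances are all true-score covariance, so they carry over unchanged; only the diagonal terms shrink to ρᵢσᵢ².
True-score variance = [0.70 + 0.76] − 0.14 = 1.46 − 0.14 = 1.32.
Reliability = 1.32 / 1.86 = 0.710.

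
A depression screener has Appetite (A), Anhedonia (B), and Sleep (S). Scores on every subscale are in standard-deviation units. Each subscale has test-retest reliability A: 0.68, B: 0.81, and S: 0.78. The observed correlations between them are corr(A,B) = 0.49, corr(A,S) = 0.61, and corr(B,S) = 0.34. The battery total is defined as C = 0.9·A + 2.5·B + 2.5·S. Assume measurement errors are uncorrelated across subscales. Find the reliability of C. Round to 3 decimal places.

0.875

Var(C) = 0.9² + 2.5² + 2.5² + 2·[2.25·0.49 + 2.25·0.61 + 6.25·0.34] = 13.31 + 9.2 = 22.51.
With uncorrelated errors the cross-covariances are all true-score covariance, so they carry over unchanged; only the diagonal terms shrink to ρᵢσᵢ².
True-score variance = [0.9²·0.68 + 2.5²·0.81 + 2.5²·0.78] + 9.2 = 10.4883 + 9.2 = 19.6883.
Reliability = 19.6883 / 22.51 = 0.875.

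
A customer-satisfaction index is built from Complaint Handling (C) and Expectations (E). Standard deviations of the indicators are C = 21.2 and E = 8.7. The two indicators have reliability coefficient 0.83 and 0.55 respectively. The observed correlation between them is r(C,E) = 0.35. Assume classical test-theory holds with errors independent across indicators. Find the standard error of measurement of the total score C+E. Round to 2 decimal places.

Var(total) = 525.13 + 129.108 = 654.238.
True-score variance = 414.665 + 129.108 = 543.773, so reliability = 0.8312.
Error variance = 654.238 − 543.773 = 110.465; SEM = √110.465 = 10.51.

10.51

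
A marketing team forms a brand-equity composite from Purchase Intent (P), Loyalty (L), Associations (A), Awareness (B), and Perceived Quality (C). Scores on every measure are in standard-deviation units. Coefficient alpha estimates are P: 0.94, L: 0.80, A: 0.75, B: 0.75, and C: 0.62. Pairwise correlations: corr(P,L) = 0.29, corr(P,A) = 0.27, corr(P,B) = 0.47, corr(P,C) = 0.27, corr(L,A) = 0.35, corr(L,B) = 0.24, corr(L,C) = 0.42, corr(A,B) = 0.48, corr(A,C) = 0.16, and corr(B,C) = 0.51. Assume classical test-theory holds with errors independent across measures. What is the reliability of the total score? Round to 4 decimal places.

0.9044

Var(P+L+A+B+C) = 5 + 2·[0.29 + 0.27 + 0.47 + 0.27 + 0.35 + 0.24 + 0.42 + 0.48 + 0.16 + 0.51] = 5 + 6.92 = 11.92.
Under uncorrelated errors the observed covariances equal the true-score covariances, so only the own-variance terms attenuate.
True-score variance = [0.94 + 0.80 + 0.75 + 0.75 + 0.62] + 6.92 = 3.86 + 6.92 = 10.78.
Reliability = 10.78 / 11.92 = 0.9044.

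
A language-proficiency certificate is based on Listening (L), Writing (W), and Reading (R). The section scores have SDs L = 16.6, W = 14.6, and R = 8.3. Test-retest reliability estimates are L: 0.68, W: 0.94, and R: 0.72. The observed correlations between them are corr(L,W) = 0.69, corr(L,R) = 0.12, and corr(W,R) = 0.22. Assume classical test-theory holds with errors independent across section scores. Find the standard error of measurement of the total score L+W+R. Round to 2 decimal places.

Var(total) = 557.61 + 420.843 = 978.453.
True-score variance = 437.352 + 420.843 = 858.195, so reliability = 0.8771.
Error variance = 978.453 − 858.195 = 120.258; SEM = √120.258 = 10.97.

10.97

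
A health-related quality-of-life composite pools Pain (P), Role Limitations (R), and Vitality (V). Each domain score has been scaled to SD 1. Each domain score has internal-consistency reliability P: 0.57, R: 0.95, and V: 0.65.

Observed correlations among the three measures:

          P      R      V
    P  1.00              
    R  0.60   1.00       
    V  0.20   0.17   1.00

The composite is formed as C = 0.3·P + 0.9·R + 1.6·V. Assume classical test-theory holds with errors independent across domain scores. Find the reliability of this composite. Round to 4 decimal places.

Var(C) = 0.3² + 0.9² + 1.6² + 2·[0.27·0.60 + 0.48·0.20 + 1.44·0.17] = 3.46 + 1.0056 = 4.4656.
With uncorrelated errors the cross-covariances are all true-score covariance, so they carry over unchanged; only the diagonal terms shrink to ρᵢσᵢ².
True-score variance = [0.3²·0.57 + 0.9²·0.95 + 1.6²·0.65] + 1.0056 = 2.4848 + 1.0056 = 3.4904.
Reliability = 3.4904 / 4.4656 = 0.7816.

0.7816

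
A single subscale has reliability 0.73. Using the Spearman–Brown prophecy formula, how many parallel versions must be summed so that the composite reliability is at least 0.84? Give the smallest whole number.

k ≥ ρ*(1−ρ₁)/(ρ₁(1−ρ*)) = 0.84·0.27 / (0.73·0.16) = 1.942.
Smallest integer k = 2.

2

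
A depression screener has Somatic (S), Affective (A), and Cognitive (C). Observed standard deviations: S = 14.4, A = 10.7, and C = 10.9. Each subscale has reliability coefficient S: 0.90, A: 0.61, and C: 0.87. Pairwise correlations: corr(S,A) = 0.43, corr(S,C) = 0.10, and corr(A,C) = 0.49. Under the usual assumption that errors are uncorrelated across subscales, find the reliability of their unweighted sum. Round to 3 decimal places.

0.888

Var(S+A+C) = 14.4² + 10.7² + 10.9² + 2·[14.4·10.7·0.43 + 14.4·10.9·0.10 + 10.7·10.9·0.49] = 440.66 + 278.198 = 718.858.
With uncorrelated errors the cross-covariances are all true-score covariance, so they carry over unchanged; only the diagonal terms shrink to ρᵢσᵢ².
True-score variance = [14.4²·0.90 + 10.7²·0.61 + 10.9²·0.87] + 278.198 = 359.828 + 278.198 = 638.026.
Reliability = 638.026 / 718.858 = 0.888.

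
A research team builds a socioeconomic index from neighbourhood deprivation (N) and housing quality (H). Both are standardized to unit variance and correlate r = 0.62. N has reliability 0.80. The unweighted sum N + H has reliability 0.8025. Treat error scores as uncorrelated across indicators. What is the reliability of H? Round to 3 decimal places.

Var(N+H) = 2 + 2·0.62 = 3.240.
True-score variance = ρ_N + ρ_H + 2·0.62, so 0.8025 = (0.80 + ρ_H + 1.24) / 3.240.
ρ_H = 0.8025·3.240 − 0.80 − 1.24 = 0.560.

0.560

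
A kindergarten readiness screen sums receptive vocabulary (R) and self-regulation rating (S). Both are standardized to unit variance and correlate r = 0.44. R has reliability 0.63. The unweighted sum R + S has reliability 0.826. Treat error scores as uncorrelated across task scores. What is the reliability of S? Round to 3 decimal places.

0.869

Var(R+S) = 2 + 2·0.44 = 2.880.
True-score variance = ρ_R + ρ_S + 2·0.44, so 0.826 = (0.63 + ρ_S + 0.88) / 2.880.
ρ_S = 0.826·2.880 − 0.63 − 0.88 = 0.869.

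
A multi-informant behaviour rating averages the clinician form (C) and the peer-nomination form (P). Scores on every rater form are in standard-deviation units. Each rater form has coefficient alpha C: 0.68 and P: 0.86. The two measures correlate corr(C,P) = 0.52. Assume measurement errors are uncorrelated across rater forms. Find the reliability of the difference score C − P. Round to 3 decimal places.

Var(C−P) = 1 + 1 − 2·0.52 = 2 − 1.04 = 0.96.
Under uncorrelated errors the observed covariances equal the true-score covariances, so only the own-variance terms attenuate.
True-score variance = [0.68 + 0.86] − 1.04 = 1.54 − 1.04 = 0.5.
Reliability = 0.5 / 0.96 = 0.521.

0.521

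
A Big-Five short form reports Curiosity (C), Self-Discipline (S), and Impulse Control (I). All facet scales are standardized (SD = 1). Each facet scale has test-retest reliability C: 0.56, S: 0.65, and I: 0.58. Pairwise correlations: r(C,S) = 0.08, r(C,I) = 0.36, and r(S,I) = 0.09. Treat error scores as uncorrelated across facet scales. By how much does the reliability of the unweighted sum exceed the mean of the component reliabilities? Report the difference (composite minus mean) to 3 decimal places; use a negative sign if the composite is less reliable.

0.105

Var(sum) = 3 + 1.06 = 4.06; true-score variance = 1.79 + 1.06 = 2.85; composite reliability = 0.7020.
Mean component reliability = 0.5967.
Difference = 0.7020 − 0.5967 = 0.105.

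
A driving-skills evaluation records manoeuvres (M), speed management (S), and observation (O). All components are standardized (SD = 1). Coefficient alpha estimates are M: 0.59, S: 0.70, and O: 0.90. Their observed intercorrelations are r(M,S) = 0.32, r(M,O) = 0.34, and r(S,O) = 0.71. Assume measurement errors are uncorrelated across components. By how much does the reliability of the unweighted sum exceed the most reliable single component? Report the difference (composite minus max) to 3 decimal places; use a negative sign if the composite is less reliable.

-0.041

Var(sum) = 3 + 2.74 = 5.74; true-score variance = 2.19 + 2.74 = 4.93; composite reliability = 0.8589.
Max component reliability = 0.9000.
Difference = 0.8589 − 0.9000 = -0.041.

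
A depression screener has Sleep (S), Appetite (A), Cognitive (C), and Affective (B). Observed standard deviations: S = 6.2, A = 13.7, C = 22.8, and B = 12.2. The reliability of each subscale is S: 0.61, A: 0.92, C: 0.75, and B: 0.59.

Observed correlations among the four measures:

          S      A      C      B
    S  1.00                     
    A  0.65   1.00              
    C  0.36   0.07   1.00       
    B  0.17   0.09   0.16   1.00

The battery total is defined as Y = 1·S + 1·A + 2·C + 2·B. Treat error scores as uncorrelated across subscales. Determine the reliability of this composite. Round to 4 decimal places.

0.7894

Var(Y) = 6.2² + 13.7² + 2²·22.8² + 2²·12.2² + 2·[6.2·13.7·0.65 + 2·6.2·22.8·0.36 + 2·6.2·12.2·0.17 + 2·13.7·22.8·0.07 + 2·13.7·12.2·0.09 + 4·22.8·12.2·0.16] = 2900.85 + 869.092 = 3769.94.
Because errors are independent across components, Cov(Tᵢ,Tⱼ) = Cov(Xᵢ,Xⱼ); the off-diagonal part of the true-score variance is the same as above.
True-score variance = [6.2²·0.61 + 13.7²·0.92 + 2²·22.8²·0.75 + 2²·12.2²·0.59] + 869.092 = 2106.91 + 869.092 = 2976.
Reliability = 2976 / 3769.94 = 0.7894.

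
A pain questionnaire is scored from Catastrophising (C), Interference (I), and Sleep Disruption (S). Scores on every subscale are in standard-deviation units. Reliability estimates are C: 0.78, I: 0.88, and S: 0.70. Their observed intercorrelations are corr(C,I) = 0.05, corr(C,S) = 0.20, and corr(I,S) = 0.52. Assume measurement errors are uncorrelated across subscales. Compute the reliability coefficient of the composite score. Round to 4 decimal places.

0.8590

Var(C+I+S) = 3 + 2·[0.05 + 0.20 + 0.52] = 3 + 1.54 = 4.54.
Under uncorrelated errors the observed covariances equal the true-score covariances, so only the own-variance terms attenuate.
True-score variance = [0.78 + 0.88 + 0.70] + 1.54 = 2.36 + 1.54 = 3.9.
Reliability = 3.9 / 4.54 = 0.8590.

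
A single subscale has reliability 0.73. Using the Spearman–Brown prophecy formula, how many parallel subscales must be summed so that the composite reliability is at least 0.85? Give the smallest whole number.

3

k ≥ ρ*(1−ρ₁)/(ρ₁(1−ρ*)) = 0.85·0.27 / (0.73·0.15) = 2.096.
Smallest integer k = 3.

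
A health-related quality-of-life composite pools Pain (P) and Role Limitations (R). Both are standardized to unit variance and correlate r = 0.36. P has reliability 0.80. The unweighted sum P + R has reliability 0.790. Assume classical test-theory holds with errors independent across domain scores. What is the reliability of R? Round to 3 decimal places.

0.629

Var(P+R) = 2 + 2·0.36 = 2.720.
True-score variance = ρ_P + ρ_R + 2·0.36, so 0.790 = (0.80 + ρ_R + 0.72) / 2.720.
ρ_R = 0.790·2.720 − 0.80 − 0.72 = 0.629.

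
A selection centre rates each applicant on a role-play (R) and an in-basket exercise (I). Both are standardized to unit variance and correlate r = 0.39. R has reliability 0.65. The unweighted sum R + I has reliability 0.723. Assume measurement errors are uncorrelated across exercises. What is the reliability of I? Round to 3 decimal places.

0.580

Var(R+I) = 2 + 2·0.39 = 2.780.
True-score variance = ρ_R + ρ_I + 2·0.39, so 0.723 = (0.65 + ρ_I + 0.78) / 2.780.
ρ_I = 0.723·2.780 − 0.65 − 0.78 = 0.580.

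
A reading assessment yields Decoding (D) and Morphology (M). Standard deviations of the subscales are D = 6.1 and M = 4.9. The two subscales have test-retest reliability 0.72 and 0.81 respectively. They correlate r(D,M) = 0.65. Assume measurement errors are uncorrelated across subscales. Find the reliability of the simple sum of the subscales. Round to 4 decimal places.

0.8503

Var(D+M) = 6.1² + 4.9² + 2·[6.1·4.9·0.65] = 61.22 + 38.857 = 100.077.
Because errors are independent across components, Cov(Tᵢ,Tⱼ) = Cov(Xᵢ,Xⱼ); the off-diagonal part of the true-score variance is the same as above.
True-score variance = [6.1²·0.72 + 4.9²·0.81] + 38.857 = 46.2393 + 38.857 = 85.0963.
Reliability = 85.0963 / 100.077 = 0.8503.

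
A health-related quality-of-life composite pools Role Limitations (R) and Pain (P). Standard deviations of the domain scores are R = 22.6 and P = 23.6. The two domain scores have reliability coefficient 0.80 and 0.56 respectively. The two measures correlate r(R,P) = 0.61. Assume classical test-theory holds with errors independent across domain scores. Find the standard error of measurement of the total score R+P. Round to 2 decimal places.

18.63

Var(total) = 1067.72 + 650.699 = 1718.42.
True-score variance = 720.506 + 650.699 = 1371.2, so reliability = 0.7979.
Error variance = 1718.42 − 1371.2 = 347.214; SEM = √347.214 = 18.63.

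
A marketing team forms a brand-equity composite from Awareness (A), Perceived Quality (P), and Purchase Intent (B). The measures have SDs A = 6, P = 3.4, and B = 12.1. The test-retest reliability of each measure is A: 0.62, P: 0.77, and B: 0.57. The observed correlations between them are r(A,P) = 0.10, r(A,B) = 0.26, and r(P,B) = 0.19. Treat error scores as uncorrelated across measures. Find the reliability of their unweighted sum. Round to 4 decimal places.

Var(A+P+B) = 6² + 3.4² + 12.1² + 2·[6·3.4·0.10 + 6·12.1·0.26 + 3.4·12.1·0.19] = 193.97 + 57.4652 = 251.435.
Because errors are independent across components, Cov(Tᵢ,Tⱼ) = Cov(Xᵢ,Xⱼ); the off-diagonal part of the true-score variance is the same as above.
True-score variance = [6²·0.62 + 3.4²·0.77 + 12.1²·0.57] + 57.4652 = 114.675 + 57.4652 = 172.14.
Reliability = 172.14 / 251.435 = 0.6846.

0.6846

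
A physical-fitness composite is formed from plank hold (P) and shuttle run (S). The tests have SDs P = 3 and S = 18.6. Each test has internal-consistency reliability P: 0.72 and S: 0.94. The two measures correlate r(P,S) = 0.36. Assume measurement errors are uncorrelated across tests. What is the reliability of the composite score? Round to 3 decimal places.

Var(P+S) = 3² + 18.6² + 2·[3·18.6·0.36] = 354.96 + 40.176 = 395.136.
With uncorrelated errors the cross-covariances are all true-score covariance, so they carry over unchanged; only the diagonal terms shrink to ρᵢσᵢ².
True-score variance = [3²·0.72 + 18.6²·0.94] + 40.176 = 331.682 + 40.176 = 371.858.
Reliability = 371.858 / 395.136 = 0.941.

0.941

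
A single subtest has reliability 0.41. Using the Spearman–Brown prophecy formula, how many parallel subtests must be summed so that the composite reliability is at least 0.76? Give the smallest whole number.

k ≥ ρ*(1−ρ₁)/(ρ₁(1−ρ*)) = 0.76·0.59 / (0.41·0.24) = 4.557.
Smallest integer k = 5.

5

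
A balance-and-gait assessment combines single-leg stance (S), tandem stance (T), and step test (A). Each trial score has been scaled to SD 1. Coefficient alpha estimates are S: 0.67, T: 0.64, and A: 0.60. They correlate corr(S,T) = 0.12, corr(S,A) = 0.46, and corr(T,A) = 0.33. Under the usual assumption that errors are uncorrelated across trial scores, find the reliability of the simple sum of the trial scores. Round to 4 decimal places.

Var(S+T+A) = 3 + 2·[0.12 + 0.46 + 0.33] = 3 + 1.82 = 4.82.
With uncorrelated errors the cross-covariances are all true-score covariance, so they carry over unchanged; only the diagonal terms shrink to ρᵢσᵢ².
True-score variance = [0.67 + 0.64 + 0.60] + 1.82 = 1.91 + 1.82 = 3.73.
Reliability = 3.73 / 4.82 = 0.7739.

0.7739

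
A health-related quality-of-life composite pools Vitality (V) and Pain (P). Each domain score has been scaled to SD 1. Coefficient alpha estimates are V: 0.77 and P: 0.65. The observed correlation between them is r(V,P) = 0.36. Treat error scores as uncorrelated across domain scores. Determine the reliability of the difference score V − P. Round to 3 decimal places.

Var(V−P) = 1 + 1 − 2·0.36 = 2 − 0.72 = 1.28.
Because errors are independent across components, Cov(Tᵢ,Tⱼ) = Cov(Xᵢ,Xⱼ); the off-diagonal part of the true-score variance is the same as above.
True-score variance = [0.77 + 0.65] − 0.72 = 1.42 − 0.72 = 0.7.
Reliability = 0.7 / 1.28 = 0.547.

0.547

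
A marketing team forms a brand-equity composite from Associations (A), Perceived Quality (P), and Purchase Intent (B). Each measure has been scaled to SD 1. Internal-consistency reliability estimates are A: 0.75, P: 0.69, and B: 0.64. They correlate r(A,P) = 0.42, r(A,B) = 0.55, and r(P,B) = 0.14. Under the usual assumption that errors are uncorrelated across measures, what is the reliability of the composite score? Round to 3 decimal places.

Var(A+P+B) = 3 + 2·[0.42 + 0.55 + 0.14] = 3 + 2.22 = 5.22.
With uncorrelated errors the cross-covariances are all true-score covariance, so they carry over unchanged; only the diagonal terms shrink to ρᵢσᵢ².
True-score variance = [0.75 + 0.69 + 0.64] + 2.22 = 2.08 + 2.22 = 4.3.
Reliability = 4.3 / 5.22 = 0.824.

0.824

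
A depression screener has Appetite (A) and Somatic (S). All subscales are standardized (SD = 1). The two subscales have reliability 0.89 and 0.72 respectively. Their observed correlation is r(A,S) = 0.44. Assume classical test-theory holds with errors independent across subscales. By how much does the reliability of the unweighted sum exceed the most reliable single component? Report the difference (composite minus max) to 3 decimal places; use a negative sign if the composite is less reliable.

-0.025

Var(sum) = 2 + 0.88 = 2.88; true-score variance = 1.61 + 0.88 = 2.49; composite reliability = 0.8646.
Max component reliability = 0.8900.
Difference = 0.8646 − 0.8900 = -0.025.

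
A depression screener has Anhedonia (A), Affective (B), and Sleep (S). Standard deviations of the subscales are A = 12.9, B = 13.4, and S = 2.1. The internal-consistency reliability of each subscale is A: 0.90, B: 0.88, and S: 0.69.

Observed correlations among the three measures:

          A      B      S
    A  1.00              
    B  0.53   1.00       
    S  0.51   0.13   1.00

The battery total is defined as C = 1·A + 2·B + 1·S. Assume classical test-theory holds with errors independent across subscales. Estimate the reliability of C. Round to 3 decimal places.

0.920

Var(C) = 12.9² + 2²·13.4² + 2.1² + 2·[2·12.9·13.4·0.53 + 12.9·2.1·0.51 + 2·13.4·2.1·0.13] = 889.06 + 408.728 = 1297.79.
With uncorrelated errors the cross-covariances are all true-score covariance, so they carry over unchanged; only the diagonal terms shrink to ρᵢσᵢ².
True-score variance = [12.9²·0.90 + 2²·13.4²·0.88 + 2.1²·0.69] + 408.728 = 784.863 + 408.728 = 1193.59.
Reliability = 1193.59 / 1297.79 = 0.920.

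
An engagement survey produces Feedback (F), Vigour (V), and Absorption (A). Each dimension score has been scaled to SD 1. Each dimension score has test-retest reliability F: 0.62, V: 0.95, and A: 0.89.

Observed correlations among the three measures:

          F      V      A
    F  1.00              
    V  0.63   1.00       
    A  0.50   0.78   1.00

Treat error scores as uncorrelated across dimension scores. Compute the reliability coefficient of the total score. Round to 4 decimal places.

Var(F+V+A) = 3 + 2·[0.63 + 0.50 + 0.78] = 3 + 3.82 = 6.82.
With uncorrelated errors the cross-covariances are all true-score covariance, so they carry over unchanged; only the diagonal terms shrink to ρᵢσᵢ².
True-score variance = [0.62 + 0.95 + 0.89] + 3.82 = 2.46 + 3.82 = 6.28.
Reliability = 6.28 / 6.82 = 0.9208.

0.9208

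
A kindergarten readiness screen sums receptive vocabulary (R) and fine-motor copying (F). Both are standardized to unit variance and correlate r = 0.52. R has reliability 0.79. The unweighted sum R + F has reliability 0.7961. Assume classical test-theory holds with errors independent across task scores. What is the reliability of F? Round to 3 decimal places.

0.590

Var(R+F) = 2 + 2·0.52 = 3.040.
True-score variance = ρ_R + ρ_F + 2·0.52, so 0.7961 = (0.79 + ρ_F + 1.04) / 3.040.
ρ_F = 0.7961·3.040 − 0.79 − 1.04 = 0.590.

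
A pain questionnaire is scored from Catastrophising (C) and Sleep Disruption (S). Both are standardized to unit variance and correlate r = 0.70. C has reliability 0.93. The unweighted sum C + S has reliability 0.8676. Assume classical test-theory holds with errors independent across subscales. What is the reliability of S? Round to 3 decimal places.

Var(C+S) = 2 + 2·0.70 = 3.400.
True-score variance = ρ_C + ρ_S + 2·0.70, so 0.8676 = (0.93 + ρ_S + 1.40) / 3.400.
ρ_S = 0.8676·3.400 − 0.93 − 1.40 = 0.620.

0.620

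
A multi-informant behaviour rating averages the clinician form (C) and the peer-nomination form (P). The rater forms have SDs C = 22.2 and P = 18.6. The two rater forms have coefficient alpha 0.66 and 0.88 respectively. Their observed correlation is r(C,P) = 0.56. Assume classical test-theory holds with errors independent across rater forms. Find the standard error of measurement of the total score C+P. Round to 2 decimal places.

14.46

Var(total) = 838.8 + 462.47 = 1301.27.
True-score variance = 629.719 + 462.47 = 1092.19, so reliability = 0.8393.
Error variance = 1301.27 − 1092.19 = 209.081; SEM = √209.081 = 14.46.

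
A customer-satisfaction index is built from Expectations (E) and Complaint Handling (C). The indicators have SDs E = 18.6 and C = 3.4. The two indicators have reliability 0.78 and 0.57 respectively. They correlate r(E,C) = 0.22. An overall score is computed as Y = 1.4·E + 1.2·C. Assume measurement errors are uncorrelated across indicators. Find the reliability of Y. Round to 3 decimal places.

0.789

Var(Y) = 1.4²·18.6² + 1.2²·3.4² + 2·[1.68·18.6·3.4·0.22] = 694.728 + 46.747 = 741.475.
With uncorrelated errors the cross-covariances are all true-score covariance, so they carry over unchanged; only the diagonal terms shrink to ρᵢσᵢ².
True-score variance = [1.4²·18.6²·0.78 + 1.2²·3.4²·0.57] + 46.747 = 538.392 + 46.747 = 585.139.
Reliability = 585.139 / 741.475 = 0.789.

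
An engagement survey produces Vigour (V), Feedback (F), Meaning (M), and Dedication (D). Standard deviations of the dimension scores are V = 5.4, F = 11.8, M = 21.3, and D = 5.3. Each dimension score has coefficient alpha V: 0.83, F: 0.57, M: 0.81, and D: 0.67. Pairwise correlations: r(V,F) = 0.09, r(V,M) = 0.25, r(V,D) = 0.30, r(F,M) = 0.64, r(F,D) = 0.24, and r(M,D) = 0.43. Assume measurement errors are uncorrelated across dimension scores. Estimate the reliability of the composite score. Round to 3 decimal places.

Var(V+F+M+D) = 5.4² + 11.8² + 21.3² + 5.3² + 2·[5.4·11.8·0.09 + 5.4·21.3·0.25 + 5.4·5.3·0.30 + 11.8·21.3·0.64 + 11.8·5.3·0.24 + 21.3·5.3·0.43] = 650.18 + 534.971 = 1185.15.
Under uncorrelated errors the observed covariances equal the true-score covariances, so only the own-variance terms attenuate.
True-score variance = [5.4²·0.83 + 11.8²·0.57 + 21.3²·0.81 + 5.3²·0.67] + 534.971 = 489.879 + 534.971 = 1024.85.
Reliability = 1024.85 / 1185.15 = 0.865.

0.865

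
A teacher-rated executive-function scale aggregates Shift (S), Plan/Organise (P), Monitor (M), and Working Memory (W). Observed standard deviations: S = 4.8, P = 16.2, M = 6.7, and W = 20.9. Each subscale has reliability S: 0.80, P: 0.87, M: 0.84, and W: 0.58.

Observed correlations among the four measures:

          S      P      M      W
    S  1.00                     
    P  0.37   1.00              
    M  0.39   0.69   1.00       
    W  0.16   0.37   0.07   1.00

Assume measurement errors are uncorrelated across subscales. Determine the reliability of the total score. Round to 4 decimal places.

Var(S+P+M+W) = 4.8² + 16.2² + 6.7² + 20.9² + 2·[4.8·16.2·0.37 + 4.8·6.7·0.39 + 4.8·20.9·0.16 + 16.2·6.7·0.69 + 16.2·20.9·0.37 + 6.7·20.9·0.07] = 767.18 + 534.668 = 1301.85.
Because errors are independent across components, Cov(Tᵢ,Tⱼ) = Cov(Xᵢ,Xⱼ); the off-diagonal part of the true-score variance is the same as above.
True-score variance = [4.8²·0.80 + 16.2²·0.87 + 6.7²·0.84 + 20.9²·0.58] + 534.668 = 537.812 + 534.668 = 1072.48.
Reliability = 1072.48 / 1301.85 = 0.8238.

0.8238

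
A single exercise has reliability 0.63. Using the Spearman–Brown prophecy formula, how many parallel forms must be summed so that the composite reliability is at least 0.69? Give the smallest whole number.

k ≥ ρ*(1−ρ₁)/(ρ₁(1−ρ*)) = 0.69·0.37 / (0.63·0.31) = 1.307.
Smallest integer k = 2.

2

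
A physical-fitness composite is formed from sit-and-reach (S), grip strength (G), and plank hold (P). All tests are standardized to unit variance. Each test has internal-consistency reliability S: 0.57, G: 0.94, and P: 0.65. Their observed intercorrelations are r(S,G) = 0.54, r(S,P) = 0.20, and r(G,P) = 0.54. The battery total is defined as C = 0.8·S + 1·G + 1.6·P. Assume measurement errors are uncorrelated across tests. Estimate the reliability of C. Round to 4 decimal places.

0.8314

Var(C) = 0.8² + 1 + 1.6² + 2·[0.8·0.54 + 1.28·0.20 + 1.6·0.54] = 4.2 + 3.104 = 7.304.
Because errors are independent across components, Cov(Tᵢ,Tⱼ) = Cov(Xᵢ,Xⱼ); the off-diagonal part of the true-score variance is the same as above.
True-score variance = [0.8²·0.57 + 0.94 + 1.6²·0.65] + 3.104 = 2.9688 + 3.104 = 6.0728.
Reliability = 6.0728 / 7.304 = 0.8314.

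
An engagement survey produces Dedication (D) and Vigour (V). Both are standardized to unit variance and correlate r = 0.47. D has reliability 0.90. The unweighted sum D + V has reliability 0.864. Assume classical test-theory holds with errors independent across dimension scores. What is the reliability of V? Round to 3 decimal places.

0.700

Var(D+V) = 2 + 2·0.47 = 2.940.
True-score variance = ρ_D + ρ_V + 2·0.47, so 0.864 = (0.90 + ρ_V + 0.94) / 2.940.
ρ_V = 0.864·2.940 − 0.90 − 0.94 = 0.700.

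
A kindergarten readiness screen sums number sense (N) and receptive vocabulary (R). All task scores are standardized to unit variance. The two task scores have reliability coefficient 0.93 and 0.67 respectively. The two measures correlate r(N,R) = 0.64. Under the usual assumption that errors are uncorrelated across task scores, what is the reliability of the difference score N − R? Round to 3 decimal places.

Var(N−R) = 1 + 1 − 2·0.64 = 2 − 1.28 = 0.72.
With uncorrelated errors the cross-covariances are all true-score covariance, so they carry over unchanged; only the diagonal terms shrink to ρᵢσᵢ².
True-score variance = [0.93 + 0.67] − 1.28 = 1.6 − 1.28 = 0.32.
Reliability = 0.32 / 0.72 = 0.444.

0.444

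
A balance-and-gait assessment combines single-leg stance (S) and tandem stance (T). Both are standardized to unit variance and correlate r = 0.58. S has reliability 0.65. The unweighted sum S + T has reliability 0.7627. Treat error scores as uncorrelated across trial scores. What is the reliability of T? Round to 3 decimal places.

0.600

Var(S+T) = 2 + 2·0.58 = 3.160.
True-score variance = ρ_S + ρ_T + 2·0.58, so 0.7627 = (0.65 + ρ_T + 1.16) / 3.160.
ρ_T = 0.7627·3.160 − 0.65 − 1.16 = 0.600.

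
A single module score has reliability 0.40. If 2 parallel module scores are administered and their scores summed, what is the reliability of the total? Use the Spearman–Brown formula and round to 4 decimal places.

ρ_k = kρ / (1 + (k−1)ρ) = 2·0.40 / (1 + 1·0.40) = 0.800 / 1.400 = 0.5714.

0.5714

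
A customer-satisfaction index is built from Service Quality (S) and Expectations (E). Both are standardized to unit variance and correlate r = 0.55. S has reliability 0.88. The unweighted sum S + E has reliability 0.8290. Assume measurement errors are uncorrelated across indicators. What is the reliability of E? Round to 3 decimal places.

0.590

Var(S+E) = 2 + 2·0.55 = 3.100.
True-score variance = ρ_S + ρ_E + 2·0.55, so 0.8290 = (0.88 + ρ_E + 1.10) / 3.100.
ρ_E = 0.8290·3.100 − 0.88 − 1.10 = 0.590.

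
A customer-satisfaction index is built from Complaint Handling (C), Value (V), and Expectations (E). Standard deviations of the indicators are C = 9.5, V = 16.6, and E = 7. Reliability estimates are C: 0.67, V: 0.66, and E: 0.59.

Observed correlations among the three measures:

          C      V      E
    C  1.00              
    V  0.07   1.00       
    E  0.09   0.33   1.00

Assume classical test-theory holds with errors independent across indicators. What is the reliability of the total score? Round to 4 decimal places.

0.7268

Var(C+V+E) = 9.5² + 16.6² + 7² + 2·[9.5·16.6·0.07 + 9.5·7·0.09 + 16.6·7·0.33] = 414.81 + 110.74 = 525.55.
Under uncorrelated errors the observed covariances equal the true-score covariances, so only the own-variance terms attenuate.
True-score variance = [9.5²·0.67 + 16.6²·0.66 + 7²·0.59] + 110.74 = 271.247 + 110.74 = 381.987.
Reliability = 381.987 / 525.55 = 0.7268.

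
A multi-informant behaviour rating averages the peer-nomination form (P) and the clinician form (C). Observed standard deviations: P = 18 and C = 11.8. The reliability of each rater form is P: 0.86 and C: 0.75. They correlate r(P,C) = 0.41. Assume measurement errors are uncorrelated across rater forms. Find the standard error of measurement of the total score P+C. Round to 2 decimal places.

8.95

Var(total) = 463.24 + 174.168 = 637.408.
True-score variance = 383.07 + 174.168 = 557.238, so reliability = 0.8742.
Error variance = 637.408 − 557.238 = 80.17; SEM = √80.17 = 8.95.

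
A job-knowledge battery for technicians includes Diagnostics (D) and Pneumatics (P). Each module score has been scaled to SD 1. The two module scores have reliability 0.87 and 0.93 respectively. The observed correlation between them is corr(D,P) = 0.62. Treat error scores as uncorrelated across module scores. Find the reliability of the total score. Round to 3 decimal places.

0.938

Var(D+P) = 2 + 2·[0.62] = 2 + 1.24 = 3.24.
Because errors are independent across components, Cov(Tᵢ,Tⱼ) = Cov(Xᵢ,Xⱼ); the off-diagonal part of the true-score variance is the same as above.
True-score variance = [0.87 + 0.93] + 1.24 = 1.8 + 1.24 = 3.04.
Reliability = 3.04 / 3.24 = 0.938.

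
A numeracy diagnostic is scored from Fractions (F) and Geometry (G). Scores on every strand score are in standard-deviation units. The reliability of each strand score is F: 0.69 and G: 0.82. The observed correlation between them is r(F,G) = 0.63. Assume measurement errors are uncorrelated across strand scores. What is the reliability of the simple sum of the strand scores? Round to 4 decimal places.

Var(F+G) = 2 + 2·[0.63] = 2 + 1.26 = 3.26.
With uncorrelated errors the cross-covariances are all true-score covariance, so they carry over unchanged; only the diagonal terms shrink to ρᵢσᵢ².
True-score variance = [0.69 + 0.82] + 1.26 = 1.51 + 1.26 = 2.77.
Reliability = 2.77 / 3.26 = 0.8497.

0.8497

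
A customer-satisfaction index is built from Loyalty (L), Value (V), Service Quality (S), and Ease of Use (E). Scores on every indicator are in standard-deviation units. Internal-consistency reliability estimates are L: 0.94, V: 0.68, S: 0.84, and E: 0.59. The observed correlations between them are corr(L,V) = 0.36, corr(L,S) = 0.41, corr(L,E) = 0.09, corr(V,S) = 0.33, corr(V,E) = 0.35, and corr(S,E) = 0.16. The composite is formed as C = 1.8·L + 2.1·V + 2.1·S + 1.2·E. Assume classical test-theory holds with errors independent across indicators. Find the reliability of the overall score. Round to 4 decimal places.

0.8848

Var(C) = 1.8² + 2.1² + 2.1² + 1.2² + 2·[3.78·0.36 + 3.78·0.41 + 2.16·0.09 + 4.41·0.33 + 2.52·0.35 + 2.52·0.16] = 13.5 + 11.691 = 25.191.
Because errors are independent across components, Cov(Tᵢ,Tⱼ) = Cov(Xᵢ,Xⱼ); the off-diagonal part of the true-score variance is the same as above.
True-score variance = [1.8²·0.94 + 2.1²·0.68 + 2.1²·0.84 + 1.2²·0.59] + 11.691 = 10.5984 + 11.691 = 22.2894.
Reliability = 22.2894 / 25.191 = 0.8848.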